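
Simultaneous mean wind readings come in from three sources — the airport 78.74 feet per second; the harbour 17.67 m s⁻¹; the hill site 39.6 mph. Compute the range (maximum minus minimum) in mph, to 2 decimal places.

14.16 mph

the airport: 78.74 ft/s = 53.6864 mph.
the harbour: 17.67 m/s = 39.5267 mph.
Spread: 53.6864 − 39.5267 = 14.16 mph.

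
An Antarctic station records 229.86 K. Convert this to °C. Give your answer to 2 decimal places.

°C = 229.86 − 273.15 = -43.29 °C.

-43.29 °C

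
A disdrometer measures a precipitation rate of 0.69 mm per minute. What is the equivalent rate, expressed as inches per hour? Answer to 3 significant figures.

1.63 in/hour

0.69 mm/minute × 0.0393701 in/mm × 60 minute/hour = 1.63 in/hour.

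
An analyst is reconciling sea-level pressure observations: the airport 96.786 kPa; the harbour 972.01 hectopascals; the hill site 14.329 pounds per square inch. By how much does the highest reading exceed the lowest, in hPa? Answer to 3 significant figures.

20.1 hPa

the airport: 96.786 kPa = 967.860 hPa.
the hill site: 14.329 psi = 987.950 hPa.
Spread: 987.950 − 967.860 = 20.1 hPa.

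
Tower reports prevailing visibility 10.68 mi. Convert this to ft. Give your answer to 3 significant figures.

1 SM = 5280 ft, so 10.68 × 5280 = 56400 ft.

56400 ft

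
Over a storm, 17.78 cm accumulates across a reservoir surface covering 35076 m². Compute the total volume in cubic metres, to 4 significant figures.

6237 cubic metres

Depth: 17.78 cm × 10 = 177.8 mm.
1 mm over 1 m² is 1 L, so volume = 177.8 × 35076 = 6236512.8 L = 6237 m³.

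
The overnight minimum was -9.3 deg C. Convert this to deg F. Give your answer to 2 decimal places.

°F = °C × 9/5 + 32 = -9.3 × 1.8 + 32 = 15.26 °F.

15.26 °F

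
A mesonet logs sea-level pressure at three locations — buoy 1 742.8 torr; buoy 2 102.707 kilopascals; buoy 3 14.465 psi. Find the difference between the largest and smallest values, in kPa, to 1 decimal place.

buoy 1: 742.8 mmHg = 99.032 kPa.
buoy 3: 14.465 psi = 99.733 kPa.
Spread: 102.707 − 99.032 = 3.7 kPa.

3.7 kPa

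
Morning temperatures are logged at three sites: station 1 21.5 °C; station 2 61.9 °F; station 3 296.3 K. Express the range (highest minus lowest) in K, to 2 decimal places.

station 2: 61.9 °F = 16.611 °C.
station 3: 296.3 K = 23.150 °C.
Spread: 23.150 − 16.611 = 6.539 °C.

6.54 K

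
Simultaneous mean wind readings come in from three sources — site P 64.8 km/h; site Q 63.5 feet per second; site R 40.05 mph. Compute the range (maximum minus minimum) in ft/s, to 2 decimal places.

4.76 ft/s

site P: 64.8 km/h = 59.0551 ft/s.
site R: 40.05 mph = 58.7400 ft/s.
Spread: 63.5000 − 58.7400 = 4.76 ft/s.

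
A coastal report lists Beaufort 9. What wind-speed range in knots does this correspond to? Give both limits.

41 to 47 kt

Beaufort 9 (strong gale) spans 41–47 knots.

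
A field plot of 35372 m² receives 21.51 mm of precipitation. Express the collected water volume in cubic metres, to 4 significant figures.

1 mm over 1 m² is 1 L, so volume = 21.51 × 35372 = 760851.72 L = 760.9 m³.

760.9 cubic metres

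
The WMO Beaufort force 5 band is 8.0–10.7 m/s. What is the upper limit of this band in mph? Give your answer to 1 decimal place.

23.9 mph

8.0–10.7 m/s × 2.237 = 17.9–23.9 mph.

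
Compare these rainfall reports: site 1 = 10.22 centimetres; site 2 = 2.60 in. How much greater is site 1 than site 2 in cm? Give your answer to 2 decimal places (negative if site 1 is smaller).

site 2: 2.60 in = 6.6040 cm.
Difference: 10.2200 − 6.6040 = 3.62 cm.

3.62 cm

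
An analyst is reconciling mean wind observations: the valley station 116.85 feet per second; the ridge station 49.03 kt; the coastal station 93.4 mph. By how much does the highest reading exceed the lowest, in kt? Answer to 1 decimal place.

the valley station: 116.85 ft/s = 69.232 kt.
the coastal station: 93.4 mph = 81.162 kt.
Spread: 81.162 − 49.030 = 32.1 kt.

32.1 kt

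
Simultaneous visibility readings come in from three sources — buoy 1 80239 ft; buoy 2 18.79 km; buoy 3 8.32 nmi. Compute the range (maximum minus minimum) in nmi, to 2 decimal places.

buoy 1: 80239 ft = 13.2056 nmi.
buoy 2: 18.79 km = 10.1458 nmi.
Spread: 13.2056 − 8.3200 = 4.89 nmi.

4.89 nmi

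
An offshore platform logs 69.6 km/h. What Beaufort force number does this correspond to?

Beaufort force 8

69.6 km/h = 19.3 m/s, which is Beaufort 8 (gale, 17.2–20.7 m/s).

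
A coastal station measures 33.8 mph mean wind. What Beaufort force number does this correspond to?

Beaufort force 7

33.8 mph = 15.1 m/s, which is Beaufort 7 (near gale, 13.9–17.1 m/s).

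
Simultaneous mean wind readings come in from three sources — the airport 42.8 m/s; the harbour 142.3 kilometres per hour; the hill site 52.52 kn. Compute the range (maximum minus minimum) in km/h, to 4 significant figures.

the airport: 42.8 m/s = 154.0800 km/h.
the hill site: 52.52 kt = 97.2670 km/h.
Spread: 154.0800 − 97.2670 = 56.81 km/h.

56.81 km/h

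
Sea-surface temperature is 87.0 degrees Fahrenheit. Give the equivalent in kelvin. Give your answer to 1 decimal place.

First to °C: 30.56 °C.
Then to K: 303.7 K.

303.7 K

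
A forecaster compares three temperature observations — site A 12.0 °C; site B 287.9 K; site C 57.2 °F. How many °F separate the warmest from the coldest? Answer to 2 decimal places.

4.95 °F

site B: 287.9 K = 14.750 °C.
site C: 57.2 °F = 14.000 °C.
Spread: 14.750 − 12.000 = 2.750 °C = 4.95 °F.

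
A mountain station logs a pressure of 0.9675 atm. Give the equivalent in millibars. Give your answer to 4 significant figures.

980.3 mb

1 atm = 1013.25 mb, so 0.9675 × 1013.25 = 980.3 mb.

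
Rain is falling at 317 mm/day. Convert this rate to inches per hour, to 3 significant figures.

317 mm/day × 0.0393701 in/mm × 0.0416667 day/hour = 0.520 in/hour.

0.520 in/hour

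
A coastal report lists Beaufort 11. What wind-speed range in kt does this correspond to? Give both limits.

Beaufort 11 (violent storm) spans 56–63 knots.

56 to 63 kt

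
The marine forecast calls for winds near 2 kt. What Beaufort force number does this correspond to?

2 kt lies in the Beaufort 1 band (light air, 1–3 kt).

Beaufort force 1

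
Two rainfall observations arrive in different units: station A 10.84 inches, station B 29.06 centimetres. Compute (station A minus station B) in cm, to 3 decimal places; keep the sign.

station A: 10.84 in = 27.53360 cm.
Difference: 27.53360 − 29.06000 = -1.526 cm.

-1.526 cm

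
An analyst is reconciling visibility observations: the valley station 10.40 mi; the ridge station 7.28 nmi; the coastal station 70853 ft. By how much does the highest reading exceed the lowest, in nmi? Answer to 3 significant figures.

the valley station: 10.40 SM = 9.0374 nmi.
the coastal station: 70853 ft = 11.6609 nmi.
Spread: 11.6609 − 7.2800 = 4.38 nmi.

4.38 nmi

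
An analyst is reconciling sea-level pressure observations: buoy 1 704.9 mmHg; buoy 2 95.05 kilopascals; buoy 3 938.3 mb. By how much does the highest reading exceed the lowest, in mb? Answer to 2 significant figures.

12 mb

buoy 1: 704.9 mmHg = 939.79 mb.
buoy 2: 95.05 kPa = 950.50 mb.
Spread: 950.50 − 938.30 = 12 mb.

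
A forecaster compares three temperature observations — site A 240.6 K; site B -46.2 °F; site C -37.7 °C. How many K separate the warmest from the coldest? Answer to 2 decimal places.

site A: 240.6 K = -32.550 °C.
site B: -46.2 °F = -43.444 °C.
Spread: (-32.550) − (-43.444) = 10.894 °C.

10.89 K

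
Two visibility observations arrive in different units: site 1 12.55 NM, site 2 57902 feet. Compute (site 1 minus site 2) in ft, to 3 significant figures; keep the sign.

site 1: 12.55 nmi = 76255.25 ft.
Difference: 76255.25 − 57902.00 = 18400 ft.

18400 ft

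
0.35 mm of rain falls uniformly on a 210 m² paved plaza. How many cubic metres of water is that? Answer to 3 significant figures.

1 mm over 1 m² is 1 L, so volume = 0.35 × 210 = 73.5 L = 0.0735 m³.

0.0735 cubic metres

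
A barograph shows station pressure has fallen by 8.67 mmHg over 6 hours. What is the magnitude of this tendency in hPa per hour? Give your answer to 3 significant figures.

1.93 hPa per hour

8.67 mmHg / 6 h × 1.33322 hPa/mmHg = 1.93 hPa/h.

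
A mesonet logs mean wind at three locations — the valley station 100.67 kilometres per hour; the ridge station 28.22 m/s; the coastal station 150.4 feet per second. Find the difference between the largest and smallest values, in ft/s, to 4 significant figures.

58.65 ft/s

the valley station: 100.67 km/h = 91.74504 ft/s.
the ridge station: 28.22 m/s = 92.58530 ft/s.
Spread: 150.40000 − 91.74504 = 58.65 ft/s.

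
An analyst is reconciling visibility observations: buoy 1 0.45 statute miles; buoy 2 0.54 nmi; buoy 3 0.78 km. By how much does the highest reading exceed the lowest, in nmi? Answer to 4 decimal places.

0.1490 nmi

buoy 1: 0.45 SM = 0.391039 nmi.
buoy 3: 0.78 km = 0.421166 nmi.
Spread: 0.540000 − 0.391039 = 0.1490 nmi.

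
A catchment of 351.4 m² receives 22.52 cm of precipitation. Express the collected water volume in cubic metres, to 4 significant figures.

Depth: 22.52 cm × 10 = 225.2 mm.
1 mm over 1 m² is 1 L, so volume = 225.2 × 351.4 = 79135.28 L = 79.14 m³.

79.14 cubic metres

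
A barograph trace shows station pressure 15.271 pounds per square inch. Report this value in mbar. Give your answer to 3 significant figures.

1 psi = 68.9476 mb, so 15.271 × 68.9476 = 1050 mb.

1050 mb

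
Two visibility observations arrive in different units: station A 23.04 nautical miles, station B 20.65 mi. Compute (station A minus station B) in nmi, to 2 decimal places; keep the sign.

station B: 20.65 SM = 17.9444 nmi.
Difference: 23.0400 − 17.9444 = 5.10 nmi.

5.10 nmi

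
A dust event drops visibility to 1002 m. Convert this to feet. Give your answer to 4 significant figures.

1 m = 3.28084 ft, so 1002 × 3.28084 = 3287 ft.

3287 ft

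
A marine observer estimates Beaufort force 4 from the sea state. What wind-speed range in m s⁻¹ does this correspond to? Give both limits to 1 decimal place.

5.5 to 7.9 m/s

Beaufort 4 (moderate breeze) spans 5.5–7.9 m/s.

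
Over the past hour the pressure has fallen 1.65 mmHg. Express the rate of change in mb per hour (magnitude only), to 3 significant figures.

1.65 mmHg / 1 h × 1.33322 mb/mmHg = 2.20 mb/h.

2.20 mb per hour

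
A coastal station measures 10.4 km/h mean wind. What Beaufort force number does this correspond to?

10.4 km/h = 2.9 m/s, which is Beaufort 2 (light breeze, 1.6–3.3 m/s).

Beaufort force 2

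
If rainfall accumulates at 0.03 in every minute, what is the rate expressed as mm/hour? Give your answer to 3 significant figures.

45.7 mm/hour

0.03 in/minute × 25.4 mm/in × 60 minute/hour = 45.7 mm/hour.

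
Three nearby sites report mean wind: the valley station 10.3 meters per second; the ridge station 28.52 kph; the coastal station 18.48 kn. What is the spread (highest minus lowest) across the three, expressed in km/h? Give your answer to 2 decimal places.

8.56 km/h

the valley station: 10.3 m/s = 37.0800 km/h.
the coastal station: 18.48 kt = 34.2250 km/h.
Spread: 37.0800 − 28.5200 = 8.56 km/h.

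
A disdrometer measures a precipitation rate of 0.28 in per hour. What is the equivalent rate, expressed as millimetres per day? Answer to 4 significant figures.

0.28 in/hour × 25.4 mm/in × 24 hour/day = 170.7 mm/day.

170.7 mm/day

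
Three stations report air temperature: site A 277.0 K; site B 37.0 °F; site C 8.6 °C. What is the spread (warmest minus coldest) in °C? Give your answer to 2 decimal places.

site A: 277.0 K = 3.850 °C.
site B: 37.0 °F = 2.778 °C.
Spread: 8.600 − 2.778 = 5.822 °C.

5.82 °C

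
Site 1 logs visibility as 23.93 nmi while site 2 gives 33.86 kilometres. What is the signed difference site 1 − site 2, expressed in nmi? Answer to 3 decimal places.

site 2: 33.86 km = 18.28294 nmi.
Difference: 23.93000 − 18.28294 = 5.647 nmi.

5.647 nmi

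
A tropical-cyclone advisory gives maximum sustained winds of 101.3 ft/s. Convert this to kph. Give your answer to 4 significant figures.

1 ft/s = 1.09728 km/h, so 101.3 × 1.09728 = 111.2 km/h.

111.2 km/h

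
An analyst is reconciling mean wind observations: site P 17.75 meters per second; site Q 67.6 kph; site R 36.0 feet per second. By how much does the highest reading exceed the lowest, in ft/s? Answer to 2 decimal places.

25.61 ft/s

site P: 17.75 m/s = 58.2349 ft/s.
site Q: 67.6 km/h = 61.6069 ft/s.
Spread: 61.6069 − 36.0000 = 25.61 ft/s.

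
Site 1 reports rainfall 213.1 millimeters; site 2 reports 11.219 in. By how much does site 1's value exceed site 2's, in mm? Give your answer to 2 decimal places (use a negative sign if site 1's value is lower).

-71.86 mm

site 2: 11.219 in = 284.9626 mm.
Difference: 213.1000 − 284.9626 = -71.86 mm.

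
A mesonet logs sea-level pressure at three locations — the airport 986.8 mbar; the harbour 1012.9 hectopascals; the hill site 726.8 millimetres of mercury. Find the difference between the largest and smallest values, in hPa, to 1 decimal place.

the airport: 986.8 mb = 986.800 hPa.
the hill site: 726.8 mmHg = 968.987 hPa.
Spread: 1012.900 − 968.987 = 43.9 hPa.

43.9 hPa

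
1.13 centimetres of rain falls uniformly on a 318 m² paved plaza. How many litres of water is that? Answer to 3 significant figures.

Depth: 1.13 cm × 10 = 11.3 mm.
1 mm over 1 m² is 1 L, so volume = 11.3 × 318 = 3593.4 L ≈ 3590 L.

3590 litres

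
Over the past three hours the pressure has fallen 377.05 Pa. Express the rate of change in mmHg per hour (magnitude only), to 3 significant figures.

377.05 Pa / 3 h × 0.00750062 mmHg/Pa = 0.943 mmHg/h.

0.943 mmHg per hour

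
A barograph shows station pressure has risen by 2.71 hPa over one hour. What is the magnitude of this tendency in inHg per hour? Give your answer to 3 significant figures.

2.71 hPa / 1 h × 0.02953 inHg/hPa = 0.0800 inHg/h.

0.0800 inHg per hour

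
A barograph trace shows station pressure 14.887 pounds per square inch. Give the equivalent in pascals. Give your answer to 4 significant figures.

102600 Pa

1 psi = 6894.76 Pa, so 14.887 × 6894.76 = 102600 Pa.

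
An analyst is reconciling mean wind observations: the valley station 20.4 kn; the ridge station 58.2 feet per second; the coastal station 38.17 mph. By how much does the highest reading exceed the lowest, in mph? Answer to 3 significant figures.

16.2 mph

the valley station: 20.4 kt = 23.476 mph.
the ridge station: 58.2 ft/s = 39.682 mph.
Spread: 39.682 − 23.476 = 16.2 mph.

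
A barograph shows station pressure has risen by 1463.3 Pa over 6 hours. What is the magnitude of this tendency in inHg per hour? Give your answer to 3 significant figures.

1463.3 Pa / 6 h × 0.0002953 inHg/Pa = 0.0720 inHg/h.

0.0720 inHg per hour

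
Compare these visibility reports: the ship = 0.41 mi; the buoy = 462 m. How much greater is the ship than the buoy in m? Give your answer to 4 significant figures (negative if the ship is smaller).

197.8 m

the ship: 0.41 SM = 659.831 m.
Difference: 659.831 − 462.000 = 197.8 m.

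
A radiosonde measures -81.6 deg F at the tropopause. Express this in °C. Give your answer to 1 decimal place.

°C = (°F − 32) × 5/9 = (-81.6 − 32) / 1.8 = -63.1 °C.

-63.1 °C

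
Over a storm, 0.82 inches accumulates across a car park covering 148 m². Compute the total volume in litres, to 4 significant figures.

3083 litres

Depth: 0.82 in × 25.4 = 20.828 mm.
1 mm over 1 m² is 1 L, so volume = 20.828 × 148 = 3082.544 L ≈ 3083 L.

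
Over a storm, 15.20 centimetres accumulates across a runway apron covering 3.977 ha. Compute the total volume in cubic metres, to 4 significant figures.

6045 cubic metres

Depth: 15.20 cm × 10 = 152 mm.
Area: 3.977 ha = 39770 m².
1 mm over 1 m² is 1 L, so volume = 152 × 39770 = 6045040 L = 6045 m³.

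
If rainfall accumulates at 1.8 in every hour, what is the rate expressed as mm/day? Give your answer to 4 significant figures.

1.8 in/hour × 25.4 mm/in × 24 hour/day = 1097 mm/day.

1097 mm/day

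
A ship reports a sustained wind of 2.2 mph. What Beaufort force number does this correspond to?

2.2 mph = 1.0 m/s, which is Beaufort 1 (light air, 0.3–1.5 m/s).

Beaufort force 1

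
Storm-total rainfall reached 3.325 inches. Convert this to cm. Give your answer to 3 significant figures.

1 in = 2.54 cm, so 3.325 × 2.54 = 8.45 cm.

8.45 cm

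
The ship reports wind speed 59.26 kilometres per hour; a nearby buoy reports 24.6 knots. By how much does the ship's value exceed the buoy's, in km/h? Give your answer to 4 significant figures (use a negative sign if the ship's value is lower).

the buoy: 24.6 kt = 45.5592 km/h.
Difference: 59.2600 − 45.5592 = 13.70 km/h.

13.70 km/h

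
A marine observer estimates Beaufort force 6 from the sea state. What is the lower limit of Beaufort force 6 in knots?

Beaufort 6 (strong breeze) spans 22–27 knots.

22 kt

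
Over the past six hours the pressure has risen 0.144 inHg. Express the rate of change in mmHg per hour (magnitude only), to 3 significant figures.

0.610 mmHg per hour

0.144 inHg / 6 h × 25.4 mmHg/inHg = 0.610 mmHg/h.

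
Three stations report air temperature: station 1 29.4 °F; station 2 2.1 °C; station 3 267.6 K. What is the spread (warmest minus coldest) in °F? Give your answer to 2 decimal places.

station 1: 29.4 °F = -1.444 °C.
station 3: 267.6 K = -5.550 °C.
Spread: 2.100 − (-5.550) = 7.650 °C = 13.77 °F.

13.77 °F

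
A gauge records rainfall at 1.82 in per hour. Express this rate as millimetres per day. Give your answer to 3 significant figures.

1110 mm/day

1.82 in/hour × 25.4 mm/in × 24 hour/day = 1110 mm/day.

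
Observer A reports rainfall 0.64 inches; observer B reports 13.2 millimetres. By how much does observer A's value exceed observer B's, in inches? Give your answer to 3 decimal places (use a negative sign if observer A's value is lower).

observer B: 13.2 mm = 0.51969 in.
Difference: 0.64000 − 0.51969 = 0.120 in.

0.120 in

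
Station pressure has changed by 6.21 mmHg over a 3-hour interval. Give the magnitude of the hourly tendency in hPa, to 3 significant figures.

6.21 mmHg / 3 h × 1.33322 hPa/mmHg = 2.76 hPa/h.

2.76 hPa per hour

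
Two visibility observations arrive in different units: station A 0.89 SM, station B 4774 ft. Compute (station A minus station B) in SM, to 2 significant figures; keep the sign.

station B: 4774 ft = 0.90417 SM.
Difference: 0.89000 − 0.90417 = -0.014 SM.

-0.014 SM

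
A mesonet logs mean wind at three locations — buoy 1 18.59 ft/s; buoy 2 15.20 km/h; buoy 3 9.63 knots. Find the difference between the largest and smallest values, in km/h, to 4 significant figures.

buoy 1: 18.59 ft/s = 20.39844 km/h.
buoy 3: 9.63 kt = 17.83476 km/h.
Spread: 20.39844 − 15.20000 = 5.198 km/h.

5.198 km/h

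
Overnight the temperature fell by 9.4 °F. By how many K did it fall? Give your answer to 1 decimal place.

5.2 K

For a temperature change the 32° offset cancels: ΔK = 9.4 × 0.5556 = 5.2 K.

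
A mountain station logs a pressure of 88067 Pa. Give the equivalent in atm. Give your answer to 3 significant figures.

0.869 atm

1 Pa = 9.86923e-06 atm, so 88067 × 9.86923e-06 = 0.869 atm.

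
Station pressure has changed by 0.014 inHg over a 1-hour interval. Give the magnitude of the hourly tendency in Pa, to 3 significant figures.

0.014 inHg / 1 h × 3386.39 Pa/inHg = 47.4 Pa/h.

47.4 Pa per hour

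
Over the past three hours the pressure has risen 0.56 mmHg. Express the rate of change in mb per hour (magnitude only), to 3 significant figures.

0.56 mmHg / 3 h × 1.33322 mb/mmHg = 0.249 mb/h.

0.249 mb per hour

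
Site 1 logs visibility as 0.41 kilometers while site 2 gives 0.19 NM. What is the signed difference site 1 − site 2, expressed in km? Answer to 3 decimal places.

site 2: 0.19 nmi = 0.35188 km.
Difference: 0.41000 − 0.35188 = 0.058 km.

0.058 km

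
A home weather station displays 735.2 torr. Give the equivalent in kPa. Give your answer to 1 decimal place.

98.0 kPa

1 mmHg = 0.133322 kPa, so 735.2 × 0.133322 = 98.0 kPa.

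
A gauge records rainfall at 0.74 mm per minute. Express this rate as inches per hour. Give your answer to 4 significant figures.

0.74 mm/minute × 0.0393701 in/mm × 60 minute/hour = 1.748 in/hour.

1.748 in/hour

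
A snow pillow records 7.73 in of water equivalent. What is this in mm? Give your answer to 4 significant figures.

1 in = 25.4 mm, so 7.73 × 25.4 = 196.3 mm.

196.3 mm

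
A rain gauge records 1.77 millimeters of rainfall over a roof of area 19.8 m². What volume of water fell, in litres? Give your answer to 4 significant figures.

1 mm over 1 m² is 1 L, so volume = 1.77 × 19.8 = 35.046 L ≈ 35.05 L.

35.05 litres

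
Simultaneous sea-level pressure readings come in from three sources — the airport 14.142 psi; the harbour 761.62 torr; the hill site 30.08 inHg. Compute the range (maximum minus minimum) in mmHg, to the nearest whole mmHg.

the airport: 14.142 psi = 731.35 mmHg.
the hill site: 30.08 inHg = 764.03 mmHg.
Spread: 764.03 − 731.35 = 33 mmHg.

33 mmHg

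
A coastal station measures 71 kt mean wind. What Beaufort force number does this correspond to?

71 kt lies in the Beaufort 12 band (hurricane force, ≥64 kt).

Beaufort force 12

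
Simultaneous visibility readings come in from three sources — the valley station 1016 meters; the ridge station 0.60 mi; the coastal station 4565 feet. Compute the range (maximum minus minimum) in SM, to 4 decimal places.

0.2646 SM

the valley station: 1016 m = 0.631313 SM.
the coastal station: 4565 ft = 0.864583 SM.
Spread: 0.864583 − 0.600000 = 0.2646 SM.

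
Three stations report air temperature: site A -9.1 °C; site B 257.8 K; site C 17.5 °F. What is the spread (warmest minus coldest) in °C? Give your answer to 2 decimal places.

site B: 257.8 K = -15.350 °C.
site C: 17.5 °F = -8.056 °C.
Spread: (-8.056) − (-15.350) = 7.294 °C.

7.29 °C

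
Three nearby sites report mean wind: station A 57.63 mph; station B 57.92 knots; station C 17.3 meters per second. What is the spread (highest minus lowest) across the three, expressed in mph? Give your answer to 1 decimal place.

station B: 57.92 kt = 66.653 mph.
station C: 17.3 m/s = 38.699 mph.
Spread: 66.653 − 38.699 = 28.0 mph.

28.0 mph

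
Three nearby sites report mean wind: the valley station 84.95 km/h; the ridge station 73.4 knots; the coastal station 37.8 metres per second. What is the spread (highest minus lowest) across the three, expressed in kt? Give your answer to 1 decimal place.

the valley station: 84.95 km/h = 45.869 kt.
the coastal station: 37.8 m/s = 73.477 kt.
Spread: 73.477 − 45.869 = 27.6 kt.

27.6 kt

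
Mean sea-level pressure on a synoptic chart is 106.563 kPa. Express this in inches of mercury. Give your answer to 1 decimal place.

1 kPa = 0.2953 inHg, so 106.563 × 0.2953 = 31.5 inHg.

31.5 inHg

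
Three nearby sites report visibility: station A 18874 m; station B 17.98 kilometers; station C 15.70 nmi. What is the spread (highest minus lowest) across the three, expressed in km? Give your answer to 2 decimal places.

station A: 18874 m = 18.8740 km.
station C: 15.70 nmi = 29.0764 km.
Spread: 29.0764 − 17.9800 = 11.10 km.

11.10 km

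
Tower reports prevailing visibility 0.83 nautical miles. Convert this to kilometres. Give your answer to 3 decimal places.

1 nmi = 1.852 km, so 0.83 × 1.852 = 1.537 km.

1.537 km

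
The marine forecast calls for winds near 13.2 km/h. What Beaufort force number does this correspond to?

Beaufort force 3

13.2 km/h = 3.7 m/s, which is Beaufort 3 (gentle breeze, 3.4–5.4 m/s).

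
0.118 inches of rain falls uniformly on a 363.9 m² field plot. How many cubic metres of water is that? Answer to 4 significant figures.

1.091 cubic metres

Depth: 0.118 in × 25.4 = 2.9972 mm.
1 mm over 1 m² is 1 L, so volume = 2.9972 × 363.9 = 1090.6811 L = 1.091 m³.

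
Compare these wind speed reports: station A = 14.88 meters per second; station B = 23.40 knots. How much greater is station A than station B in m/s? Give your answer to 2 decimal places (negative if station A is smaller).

2.84 m/s

station B: 23.40 kt = 12.0380 m/s.
Difference: 14.8800 − 12.0380 = 2.84 m/s.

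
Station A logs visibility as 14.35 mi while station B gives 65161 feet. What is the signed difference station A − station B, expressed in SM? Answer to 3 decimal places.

2.009 SM

station B: 65161 ft = 12.34110 SM.
Difference: 14.35000 − 12.34110 = 2.009 SM.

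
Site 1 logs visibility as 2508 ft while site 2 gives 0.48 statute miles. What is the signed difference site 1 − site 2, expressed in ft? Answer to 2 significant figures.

site 2: 0.48 SM = 2534.40 ft.
Difference: 2508.00 − 2534.40 = -26 ft.

-26 ft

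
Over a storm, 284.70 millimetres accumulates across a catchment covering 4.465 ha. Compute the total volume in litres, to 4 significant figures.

Area: 4.465 ha = 44650 m².
1 mm over 1 m² is 1 L, so volume = 284.7 × 44650 = 12711855 L ≈ 12710000 L.

12710000 litres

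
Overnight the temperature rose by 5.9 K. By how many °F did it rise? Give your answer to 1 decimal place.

For a temperature change the 32° offset cancels: Δ°F = 5.9 × 1.8 = 10.6 °F.

10.6 °F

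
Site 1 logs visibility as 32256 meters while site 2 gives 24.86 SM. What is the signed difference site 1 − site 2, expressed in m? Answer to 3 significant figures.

site 2: 24.86 SM = 40008.29 m.
Difference: 32256.00 − 40008.29 = -7750 m.

-7750 m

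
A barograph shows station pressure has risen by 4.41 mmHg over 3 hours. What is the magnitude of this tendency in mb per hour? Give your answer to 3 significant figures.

4.41 mmHg / 3 h × 1.33322 mb/mmHg = 1.96 mb/h.

1.96 mb per hour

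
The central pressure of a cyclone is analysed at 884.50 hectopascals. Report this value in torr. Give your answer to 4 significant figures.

1 hPa = 0.750062 mmHg, so 884.50 × 0.750062 = 663.4 mmHg.

663.4 mmHg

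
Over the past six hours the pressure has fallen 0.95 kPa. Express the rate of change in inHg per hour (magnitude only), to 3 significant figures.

0.0468 inHg per hour

0.95 kPa / 6 h × 0.2953 inHg/kPa = 0.0468 inHg/h.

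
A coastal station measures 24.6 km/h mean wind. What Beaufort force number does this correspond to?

Beaufort force 4

24.6 km/h = 6.8 m/s, which is Beaufort 4 (moderate breeze, 5.5–7.9 m/s).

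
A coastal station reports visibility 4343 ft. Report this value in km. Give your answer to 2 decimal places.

1.32 km

1 ft = 0.0003048 km, so 4343 × 0.0003048 = 1.32 km.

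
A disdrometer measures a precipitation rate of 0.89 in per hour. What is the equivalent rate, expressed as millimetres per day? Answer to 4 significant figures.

542.5 mm/day

0.89 in/hour × 25.4 mm/in × 24 hour/day = 542.5 mm/day.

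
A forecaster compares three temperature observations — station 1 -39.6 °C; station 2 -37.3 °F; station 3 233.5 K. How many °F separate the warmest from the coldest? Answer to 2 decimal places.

station 2: -37.3 °F = -38.500 °C.
station 3: 233.5 K = -39.650 °C.
Spread: (-38.500) − (-39.650) = 1.150 °C = 2.07 °F.

2.07 °F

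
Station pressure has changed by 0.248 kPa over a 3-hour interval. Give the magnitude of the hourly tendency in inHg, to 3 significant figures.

0.0244 inHg per hour

0.248 kPa / 3 h × 0.2953 inHg/kPa = 0.0244 inHg/h.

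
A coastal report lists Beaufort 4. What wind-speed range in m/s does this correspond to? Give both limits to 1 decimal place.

Beaufort 4 (moderate breeze) spans 5.5–7.9 m/s.

5.5 to 7.9 m/s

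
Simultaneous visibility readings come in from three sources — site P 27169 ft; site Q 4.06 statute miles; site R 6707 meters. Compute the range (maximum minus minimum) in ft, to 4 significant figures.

site Q: 4.06 SM = 21436.80 ft.
site R: 6707 m = 22004.59 ft.
Spread: 27169.00 − 21436.80 = 5732 ft.

5732 ft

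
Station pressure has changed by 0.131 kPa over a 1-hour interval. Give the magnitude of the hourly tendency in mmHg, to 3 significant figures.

0.131 kPa / 1 h × 7.50062 mmHg/kPa = 0.983 mmHg/h.

0.983 mmHg per hour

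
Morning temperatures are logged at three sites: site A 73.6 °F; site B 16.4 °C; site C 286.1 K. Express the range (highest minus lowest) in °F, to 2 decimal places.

18.29 °F

site A: 73.6 °F = 23.111 °C.
site C: 286.1 K = 12.950 °C.
Spread: 23.111 − 12.950 = 10.161 °C = 18.29 °F.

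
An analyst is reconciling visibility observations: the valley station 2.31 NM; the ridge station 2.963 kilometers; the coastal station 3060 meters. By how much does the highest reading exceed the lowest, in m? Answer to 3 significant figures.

the valley station: 2.31 nmi = 4278.12 m.
the ridge station: 2.963 km = 2963.00 m.
Spread: 4278.12 − 2963.00 = 1320 m.

1320 m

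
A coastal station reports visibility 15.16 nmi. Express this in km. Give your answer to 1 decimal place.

28.1 km

1 nmi = 1.852 km, so 15.16 × 1.852 = 28.1 km.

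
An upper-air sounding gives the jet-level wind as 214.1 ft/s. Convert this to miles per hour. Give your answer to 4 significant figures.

146.0 mph

1 ft/s = 0.681818 mph, so 214.1 × 0.681818 = 146.0 mph.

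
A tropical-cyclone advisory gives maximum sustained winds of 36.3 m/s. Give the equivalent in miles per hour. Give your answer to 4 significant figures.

81.20 mph

1 m/s = 2.23694 mph, so 36.3 × 2.23694 = 81.20 mph.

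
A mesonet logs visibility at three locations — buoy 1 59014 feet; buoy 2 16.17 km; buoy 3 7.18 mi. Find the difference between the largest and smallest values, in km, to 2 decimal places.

buoy 1: 59014 ft = 17.9875 km.
buoy 3: 7.18 SM = 11.5551 km.
Spread: 17.9875 − 11.5551 = 6.43 km.

6.43 km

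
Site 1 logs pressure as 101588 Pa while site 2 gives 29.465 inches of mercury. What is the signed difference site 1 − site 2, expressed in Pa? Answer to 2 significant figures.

1800 Pa

site 2: 29.465 inHg = 99779.95 Pa.
Difference: 101588.00 − 99779.95 = 1800 Pa.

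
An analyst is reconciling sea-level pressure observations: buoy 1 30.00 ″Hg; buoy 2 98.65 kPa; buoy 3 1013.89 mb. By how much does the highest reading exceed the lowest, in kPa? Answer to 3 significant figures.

buoy 1: 30.00 inHg = 101.5917 kPa.
buoy 3: 1013.89 mb = 101.3890 kPa.
Spread: 101.5917 − 98.6500 = 2.94 kPa.

2.94 kPa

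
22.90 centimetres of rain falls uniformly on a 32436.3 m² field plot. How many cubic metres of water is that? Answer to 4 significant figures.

Depth: 22.90 cm × 10 = 229 mm.
1 mm over 1 m² is 1 L, so volume = 229 × 32436.3 = 7427912.7 L = 7428 m³.

7428 cubic metres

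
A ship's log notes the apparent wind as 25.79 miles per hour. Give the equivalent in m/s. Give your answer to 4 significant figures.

11.53 m/s

1 mph = 0.44704 m/s, so 25.79 × 0.44704 = 11.53 m/s.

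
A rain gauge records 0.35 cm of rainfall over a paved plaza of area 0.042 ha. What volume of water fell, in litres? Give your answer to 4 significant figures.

Depth: 0.35 cm × 10 = 3.5 mm.
Area: 0.042 ha = 420 m².
1 mm over 1 m² is 1 L, so volume = 3.5 × 420 = 1470 L.

1470 litres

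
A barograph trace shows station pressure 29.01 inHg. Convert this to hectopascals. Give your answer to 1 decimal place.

1 inHg = 33.8639 hPa, so 29.01 × 33.8639 = 982.4 hPa.

982.4 hPa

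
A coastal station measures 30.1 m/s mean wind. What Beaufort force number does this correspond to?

Beaufort force 11

30.1 m/s lies in the Beaufort 11 band (violent storm, 28.5–32.6 m/s).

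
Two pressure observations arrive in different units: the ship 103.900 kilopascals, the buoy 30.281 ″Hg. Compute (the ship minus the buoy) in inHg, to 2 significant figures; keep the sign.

0.40 inHg

the ship: 103.900 kPa = 30.6816 inHg.
Difference: 30.6816 − 30.2810 = 0.40 inHg.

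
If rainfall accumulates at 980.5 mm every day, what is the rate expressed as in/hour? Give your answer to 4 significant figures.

980.5 mm/day × 0.0393701 in/mm × 0.0416667 day/hour = 1.608 in/hour.

1.608 in/hour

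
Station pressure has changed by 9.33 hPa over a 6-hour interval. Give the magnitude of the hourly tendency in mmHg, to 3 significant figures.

9.33 hPa / 6 h × 0.750062 mmHg/hPa = 1.17 mmHg/h.

1.17 mmHg per hour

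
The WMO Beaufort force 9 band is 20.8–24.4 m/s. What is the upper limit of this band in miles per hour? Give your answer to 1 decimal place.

54.6 mph

20.8–24.4 m/s × 2.237 = 46.5–54.6 mph.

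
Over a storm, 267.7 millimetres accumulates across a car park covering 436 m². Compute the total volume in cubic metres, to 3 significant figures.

1 mm over 1 m² is 1 L, so volume = 267.7 × 436 = 116717.2 L = 117 m³.

117 cubic metres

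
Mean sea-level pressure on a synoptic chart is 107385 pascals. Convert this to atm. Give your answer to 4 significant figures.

1.060 atm

1 Pa = 9.86923e-06 atm, so 107385 × 9.86923e-06 = 1.060 atm.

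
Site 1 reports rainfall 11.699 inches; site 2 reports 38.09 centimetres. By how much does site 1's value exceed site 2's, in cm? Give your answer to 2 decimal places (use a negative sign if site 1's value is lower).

-8.37 cm

site 1: 11.699 in = 29.7155 cm.
Difference: 29.7155 − 38.0900 = -8.37 cm.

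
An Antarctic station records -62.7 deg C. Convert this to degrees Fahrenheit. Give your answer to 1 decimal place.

°F = °C × 9/5 + 32 = -62.7 × 1.8 + 32 = -80.9 °F.

-80.9 °F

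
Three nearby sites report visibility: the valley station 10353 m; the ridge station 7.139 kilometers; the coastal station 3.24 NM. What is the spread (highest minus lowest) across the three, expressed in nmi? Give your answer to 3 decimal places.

2.350 nmi

the valley station: 10353 m = 5.59017 nmi.
the ridge station: 7.139 km = 3.85475 nmi.
Spread: 5.59017 − 3.24000 = 2.350 nmi.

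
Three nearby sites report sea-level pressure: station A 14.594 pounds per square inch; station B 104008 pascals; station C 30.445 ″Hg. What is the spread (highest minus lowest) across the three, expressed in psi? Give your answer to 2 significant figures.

station B: 104008 Pa = 15.0851 psi.
station C: 30.445 inHg = 14.9532 psi.
Spread: 15.0851 − 14.5940 = 0.49 psi.

0.49 psi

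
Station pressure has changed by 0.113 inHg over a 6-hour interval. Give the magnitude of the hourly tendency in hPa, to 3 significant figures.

0.638 hPa per hour

0.113 inHg / 6 h × 33.8639 hPa/inHg = 0.638 hPa/h.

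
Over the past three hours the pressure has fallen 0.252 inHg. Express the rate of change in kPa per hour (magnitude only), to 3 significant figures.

0.284 kPa per hour

0.252 inHg / 3 h × 3.38639 kPa/inHg = 0.284 kPa/h.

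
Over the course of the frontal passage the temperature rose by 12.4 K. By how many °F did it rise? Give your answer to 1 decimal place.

Converting a difference, only the 9/5 scale factor applies: Δ°F = 12.4 × 1.8 = 22.3 °F.

22.3 °F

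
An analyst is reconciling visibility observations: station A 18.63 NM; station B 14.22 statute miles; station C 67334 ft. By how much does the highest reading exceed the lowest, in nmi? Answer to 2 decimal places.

7.55 nmi

station B: 14.22 SM = 12.3568 nmi.
station C: 67334 ft = 11.0818 nmi.
Spread: 18.6300 − 11.0818 = 7.55 nmi.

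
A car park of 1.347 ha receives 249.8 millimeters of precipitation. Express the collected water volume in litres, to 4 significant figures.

Area: 1.347 ha = 13470 m².
1 mm over 1 m² is 1 L, so volume = 249.8 × 13470 = 3364806 L ≈ 3365000 L.

3365000 litres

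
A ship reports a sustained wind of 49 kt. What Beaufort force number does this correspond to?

49 kt lies in the Beaufort 10 band (storm, 48–55 kt).

Beaufort force 10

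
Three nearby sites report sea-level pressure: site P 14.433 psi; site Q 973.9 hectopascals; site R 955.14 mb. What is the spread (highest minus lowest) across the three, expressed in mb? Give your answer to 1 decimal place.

site P: 14.433 psi = 995.120 mb.
site Q: 973.9 hPa = 973.900 mb.
Spread: 995.120 − 955.140 = 40.0 mb.

40.0 mb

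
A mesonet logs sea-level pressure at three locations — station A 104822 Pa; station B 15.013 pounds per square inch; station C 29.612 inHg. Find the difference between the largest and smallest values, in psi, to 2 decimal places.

0.66 psi

station A: 104822 Pa = 15.2031 psi.
station C: 29.612 inHg = 14.5441 psi.
Spread: 15.2031 − 14.5441 = 0.66 psi.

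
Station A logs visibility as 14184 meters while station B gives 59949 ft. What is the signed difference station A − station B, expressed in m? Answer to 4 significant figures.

-4088 m

station B: 59949 ft = 18272.46 m.
Difference: 14184.00 − 18272.46 = -4088 m.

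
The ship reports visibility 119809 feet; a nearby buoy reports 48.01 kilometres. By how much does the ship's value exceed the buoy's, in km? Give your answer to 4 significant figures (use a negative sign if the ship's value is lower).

-11.49 km

the ship: 119809 ft = 36.5178 km.
Difference: 36.5178 − 48.0100 = -11.49 km.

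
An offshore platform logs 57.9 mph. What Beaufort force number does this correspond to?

Beaufort force 10

57.9 mph = 25.9 m/s, which is Beaufort 10 (storm, 24.5–28.4 m/s).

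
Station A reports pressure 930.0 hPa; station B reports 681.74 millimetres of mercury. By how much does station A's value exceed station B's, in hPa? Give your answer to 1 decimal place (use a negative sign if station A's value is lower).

21.1 hPa

station B: 681.74 mmHg = 908.912 hPa.
Difference: 930.000 − 908.912 = 21.1 hPa.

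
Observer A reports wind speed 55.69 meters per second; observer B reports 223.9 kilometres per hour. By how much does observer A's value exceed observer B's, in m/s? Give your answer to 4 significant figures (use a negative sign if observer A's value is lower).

-6.504 m/s

observer B: 223.9 km/h = 62.19444 m/s.
Difference: 55.69000 − 62.19444 = -6.504 m/s.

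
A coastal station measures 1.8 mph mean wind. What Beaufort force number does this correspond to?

1.8 mph = 0.8 m/s, which is Beaufort 1 (light air, 0.3–1.5 m/s).

Beaufort force 1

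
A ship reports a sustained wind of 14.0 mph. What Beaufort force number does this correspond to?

Beaufort force 4

14.0 mph = 6.3 m/s, which is Beaufort 4 (moderate breeze, 5.5–7.9 m/s).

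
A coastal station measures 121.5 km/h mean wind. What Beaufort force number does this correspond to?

121.5 km/h = 33.8 m/s, which is Beaufort 12 (hurricane force, ≥32.7 m/s).

Beaufort force 12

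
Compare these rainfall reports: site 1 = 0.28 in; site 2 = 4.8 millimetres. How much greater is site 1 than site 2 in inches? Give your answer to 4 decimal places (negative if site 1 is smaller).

0.0910 in

site 2: 4.8 mm = 0.188976 in.
Difference: 0.280000 − 0.188976 = 0.0910 in.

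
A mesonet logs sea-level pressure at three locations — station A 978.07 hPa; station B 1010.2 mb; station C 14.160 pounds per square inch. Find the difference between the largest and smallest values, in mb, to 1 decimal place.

33.9 mb

station A: 978.07 hPa = 978.070 mb.
station C: 14.160 psi = 976.298 mb.
Spread: 1010.200 − 976.298 = 33.9 mb.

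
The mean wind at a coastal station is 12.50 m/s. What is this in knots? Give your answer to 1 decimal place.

1 m/s = 1.94384 kt, so 12.50 × 1.94384 = 24.3 kt.

24.3 kt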